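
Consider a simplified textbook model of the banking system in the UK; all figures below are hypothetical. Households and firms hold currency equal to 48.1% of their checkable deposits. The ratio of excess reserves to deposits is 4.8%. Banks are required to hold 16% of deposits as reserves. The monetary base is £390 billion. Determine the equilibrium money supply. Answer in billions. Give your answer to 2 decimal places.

£838.30 billion

The money multiplier is m = (1 + c) / (rr + e + c) = (1 + 0.481) / (0.16 + 0.048 + 0.481) ≈ 2.149492.
So M = m × MB = 2.149492 × 390 ≈ 838.3019 billion.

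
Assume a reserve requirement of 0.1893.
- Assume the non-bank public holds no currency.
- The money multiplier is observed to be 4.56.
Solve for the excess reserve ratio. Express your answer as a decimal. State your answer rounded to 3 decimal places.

0.030

Using m = 4.56. Since m = (1 + c)/(c + rr + e), the denominator satisfies c + rr + e = (1 + c)/m = (1 + 0) / 4.56 ≈ 0.219298.
With c = 0 and rr = 0.1893, the excess reserve ratio is 0.219298 − 0 − 0.1893 = 0.029998.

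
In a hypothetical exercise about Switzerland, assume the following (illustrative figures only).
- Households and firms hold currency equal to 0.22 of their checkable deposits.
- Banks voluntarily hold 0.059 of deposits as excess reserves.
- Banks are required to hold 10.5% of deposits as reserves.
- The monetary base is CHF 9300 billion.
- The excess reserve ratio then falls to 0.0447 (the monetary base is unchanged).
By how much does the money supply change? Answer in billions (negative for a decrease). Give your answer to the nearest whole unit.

CHF 1143 billion

Initially m₁ = (1 + 0.22) / (0.105 + 0.059 + 0.22) ≈ 3.17708, so M₁ = 3.17708 × 9300 = 29546.844 billion.
After the change m₂ = (1 + 0.22) / (0.105 + 0.0447 + 0.22) ≈ 3.29997, so M₂ = 3.29997 × 9300 = 30689.721 billion.
ΔM = M₂ − M₁ = 30689.721 − 29546.844 = 1142.877 billion.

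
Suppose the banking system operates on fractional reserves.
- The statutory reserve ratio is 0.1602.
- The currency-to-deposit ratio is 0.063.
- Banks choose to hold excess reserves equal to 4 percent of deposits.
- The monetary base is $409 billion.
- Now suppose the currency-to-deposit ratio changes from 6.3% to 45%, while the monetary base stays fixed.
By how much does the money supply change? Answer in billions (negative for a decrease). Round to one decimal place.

Initially m₁ = (1 + 0.063) / (0.1602 + 0.04 + 0.063) ≈ 4.03875, so M₁ = 4.03875 × 409 ≈ 1651.8488 billion.
After the change m₂ = (1 + 0.45) / (0.1602 + 0.04 + 0.45) ≈ 2.23008, so M₂ = 2.23008 × 409 ≈ 912.1027 billion.
ΔM = M₂ − M₁ = 912.1027 − 1651.8488 = -739.7461 billion.

-739.7 billion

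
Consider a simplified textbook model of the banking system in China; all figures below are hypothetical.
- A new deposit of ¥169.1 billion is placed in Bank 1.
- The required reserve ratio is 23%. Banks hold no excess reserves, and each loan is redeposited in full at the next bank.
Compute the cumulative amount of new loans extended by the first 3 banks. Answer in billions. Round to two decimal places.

Bank i lends (1 − rr)^i of the original deposit: Bank 1 lends 169.1·0.7700 = 130.2070, Bank 2 lends 169.1·0.7700² ≈ 100.2594, and so on.
Summing a geometric series: total = 169.1·[0.7700·(1 − 0.7700^3) / (1 − 0.7700)] ≈ 307.6661 billion.

¥307.67 billion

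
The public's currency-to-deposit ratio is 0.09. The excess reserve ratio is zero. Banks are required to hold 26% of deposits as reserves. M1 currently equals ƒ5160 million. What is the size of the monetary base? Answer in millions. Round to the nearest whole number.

ƒ1657 million

The money multiplier is m = (1 + c) / (rr + c) = (1 + 0.09) / (0.26 + 0.09) ≈ 3.11429.
MB = M / m = 5160 / 3.11429 ≈ 1656.8785 million.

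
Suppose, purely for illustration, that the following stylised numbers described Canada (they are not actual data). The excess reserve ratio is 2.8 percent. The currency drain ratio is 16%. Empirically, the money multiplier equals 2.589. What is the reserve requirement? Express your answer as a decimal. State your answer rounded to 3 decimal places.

Using m = 2.589. Since m = (1 + c)/(c + rr + e), the denominator satisfies c + rr + e = (1 + c)/m = (1 + 0.16) / 2.589 ≈ 0.448049.
With c = 0.16 and e = 0.028, the reserve requirement is 0.448049 − 0.16 − 0.028 = 0.260049.

0.260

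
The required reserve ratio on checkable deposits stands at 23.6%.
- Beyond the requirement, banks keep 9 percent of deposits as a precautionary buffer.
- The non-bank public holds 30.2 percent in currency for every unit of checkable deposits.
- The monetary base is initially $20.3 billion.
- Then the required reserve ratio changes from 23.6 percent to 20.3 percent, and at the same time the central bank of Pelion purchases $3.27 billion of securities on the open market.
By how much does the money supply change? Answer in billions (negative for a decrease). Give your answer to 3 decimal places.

Before: m₁ = (1 + 0.302) / (0.236 + 0.09 + 0.302) ≈ 2.073248, MB₁ = 20.3, so M₁ = 2.073248 × 20.3 ≈ 42.0869 billion.
After: m₂ = (1 + 0.302) / (0.203 + 0.09 + 0.302) ≈ 2.188235, MB₂ = 20.3 + 3.27 = 23.57, so M₂ = 2.188235 × 23.57 ≈ 51.5767 billion.
ΔM = M₂ − M₁ = 51.5767 − 42.0869 = 9.4898 billion.

$9.490 billion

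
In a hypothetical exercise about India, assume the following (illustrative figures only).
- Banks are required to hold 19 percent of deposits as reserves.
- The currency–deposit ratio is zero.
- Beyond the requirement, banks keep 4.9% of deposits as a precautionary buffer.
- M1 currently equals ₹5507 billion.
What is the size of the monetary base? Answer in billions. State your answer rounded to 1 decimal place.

The money multiplier is m = 1 / (rr + e) = 1 / (0.19 + 0.049) ≈ 4.184100.
MB = M / m = 5507 / 4.184100 ≈ 1316.1731 billion.

₹1316.2 billion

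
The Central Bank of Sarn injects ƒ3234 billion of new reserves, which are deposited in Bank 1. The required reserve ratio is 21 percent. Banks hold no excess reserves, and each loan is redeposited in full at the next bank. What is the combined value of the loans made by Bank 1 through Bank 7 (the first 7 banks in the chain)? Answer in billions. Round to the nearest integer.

Bank i lends (1 − rr)^i of the original deposit: Bank 1 lends 3234·0.7900 = 2554.8600, Bank 2 lends 3234·0.7900² = 2018.3394, and so on.
Summing a geometric series: total = 3234·[0.7900·(1 − 0.7900^7) / (1 − 0.7900)] ≈ 9829.6524 billion.

ƒ9830 billion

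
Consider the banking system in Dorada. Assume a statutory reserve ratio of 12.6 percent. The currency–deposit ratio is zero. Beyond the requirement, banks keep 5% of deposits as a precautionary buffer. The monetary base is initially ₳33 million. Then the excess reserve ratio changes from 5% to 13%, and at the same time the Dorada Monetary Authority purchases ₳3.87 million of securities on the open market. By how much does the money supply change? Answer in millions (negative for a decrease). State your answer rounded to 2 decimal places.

-43.48 million

Before: m₁ = 1 / (0.126 + 0.05) ≈ 5.68182, MB₁ = 33, so M₁ = 5.68182 × 33 ≈ 187.5001 million.
After: m₂ = 1 / (0.126 + 0.13) = 3.90625, MB₂ = 33 + 3.87 = 36.87, so M₂ = 3.90625 × 36.87 ≈ 144.0234 million.
ΔM = M₂ − M₁ = 144.0234 − 187.5001 = -43.4767 million.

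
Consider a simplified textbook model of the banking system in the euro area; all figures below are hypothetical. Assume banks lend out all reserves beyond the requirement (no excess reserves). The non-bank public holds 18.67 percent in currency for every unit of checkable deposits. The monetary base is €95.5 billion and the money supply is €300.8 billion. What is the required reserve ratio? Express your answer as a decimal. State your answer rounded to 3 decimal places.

Using m = M/MB = 300.8/95.5 ≈ 3.149738. Since m = (1 + c)/(c + rr + e), the denominator satisfies c + rr + e = (1 + c)/m = (1 + 0.1867) / 3.149738 ≈ 0.376761.
With c = 0.1867 and e = 0, the required reserve ratio is 0.376761 − 0.1867 − 0 = 0.190061.

0.190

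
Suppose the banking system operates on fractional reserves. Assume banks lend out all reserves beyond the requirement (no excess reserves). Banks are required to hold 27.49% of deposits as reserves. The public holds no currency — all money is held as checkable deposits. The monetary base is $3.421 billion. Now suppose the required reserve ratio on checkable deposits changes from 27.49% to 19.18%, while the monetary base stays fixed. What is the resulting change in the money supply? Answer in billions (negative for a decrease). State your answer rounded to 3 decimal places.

$5.392 billion

Initially m₁ = 1 / (0.2749) ≈ 3.63769, so M₁ = 3.63769 × 3.421 ≈ 12.4445 billion.
After the change m₂ = 1 / (0.1918) ≈ 5.21376, so M₂ = 5.21376 × 3.421 ≈ 17.8363 billion.
ΔM = M₂ − M₁ = 17.8363 − 12.4445 = 5.3918 billion.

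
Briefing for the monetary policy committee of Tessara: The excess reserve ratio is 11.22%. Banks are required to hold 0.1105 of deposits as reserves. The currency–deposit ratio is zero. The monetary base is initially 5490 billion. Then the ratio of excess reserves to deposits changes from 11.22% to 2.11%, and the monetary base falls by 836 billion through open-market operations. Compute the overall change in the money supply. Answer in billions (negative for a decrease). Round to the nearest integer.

Before: m₁ = 1 / (0.1105 + 0.1122) ≈ 4.49035, MB₁ = 5490, so M₁ = 4.49035 × 5490 = 24652.0215 billion.
After: m₂ = 1 / (0.1105 + 0.0211) ≈ 7.59878, MB₂ = 5490 − 836 = 4654, so M₂ = 7.59878 × 4654 ≈ 35364.7221 billion.
ΔM = M₂ − M₁ = 35364.7221 − 24652.0215 = 10712.7006 billion.

10713 billion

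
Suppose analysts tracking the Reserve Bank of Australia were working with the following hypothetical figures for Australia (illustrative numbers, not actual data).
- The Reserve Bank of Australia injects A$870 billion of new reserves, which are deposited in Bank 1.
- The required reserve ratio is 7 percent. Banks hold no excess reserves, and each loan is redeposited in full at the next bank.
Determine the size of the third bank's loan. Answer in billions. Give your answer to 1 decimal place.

A$699.8 billion

Each bank lends a fraction (1 − rr) = 0.9300 of the deposit it receives, so Bank 3 receives 870·0.9300^2 and lends 870·0.9300^3 ≈ 699.7906 billion.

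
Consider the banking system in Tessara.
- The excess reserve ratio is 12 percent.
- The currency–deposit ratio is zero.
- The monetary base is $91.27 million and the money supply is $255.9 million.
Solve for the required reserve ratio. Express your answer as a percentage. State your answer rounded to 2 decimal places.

23.67%

Using m = M/MB = 255.9/91.27 ≈ 2.803769. Since m = (1 + c)/(c + rr + e), the denominator satisfies c + rr + e = (1 + c)/m = (1 + 0) / 2.803769 ≈ 0.356663.
With c = 0 and e = 0.12, the required reserve ratio is 0.356663 − 0 − 0.12 = 0.236663.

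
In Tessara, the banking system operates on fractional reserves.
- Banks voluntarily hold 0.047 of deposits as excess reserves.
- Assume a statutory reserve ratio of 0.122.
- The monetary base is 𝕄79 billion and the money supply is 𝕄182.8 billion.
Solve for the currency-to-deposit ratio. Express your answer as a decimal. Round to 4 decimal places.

Using m = M/MB = 182.8/79 ≈ 2.313924. From m = (1 + c)/(c + rr + e), rearranging gives 1 + c = m·(c + rr + e), so c·(1 − m) = m·(rr + e) − 1.
Hence c = [m·(rr + e) − 1]/(1 − m) = [2.313924 × (0.122 + 0.047) − 1] / (1 − 2.313924) ≈ 0.463457.

0.4635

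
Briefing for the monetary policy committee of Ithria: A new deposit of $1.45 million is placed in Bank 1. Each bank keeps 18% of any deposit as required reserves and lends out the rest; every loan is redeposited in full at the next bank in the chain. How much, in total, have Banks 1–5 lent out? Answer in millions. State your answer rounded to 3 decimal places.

Bank i lends (1 − rr)^i of the original deposit: Bank 1 lends 1.45·0.8200 = 1.1890, Bank 2 lends 1.45·0.8200² ≈ 0.9750, and so on.
Summing a geometric series: total = 1.45·[0.8200·(1 − 0.8200^5) / (1 − 0.8200)] ≈ 4.1566 million.

$4.157 million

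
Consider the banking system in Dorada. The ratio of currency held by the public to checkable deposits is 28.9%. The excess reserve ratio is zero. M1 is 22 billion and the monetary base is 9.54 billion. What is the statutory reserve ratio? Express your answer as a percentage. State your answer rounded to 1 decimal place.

27.0%

Using m = M/MB = 22/9.54 ≈ 2.306080. Since m = (1 + c)/(c + rr + e), the denominator satisfies c + rr + e = (1 + c)/m = (1 + 0.289) / 2.306080 ≈ 0.558957.
With c = 0.289 and e = 0, the statutory reserve ratio is 0.558957 − 0.289 − 0 = 0.269957.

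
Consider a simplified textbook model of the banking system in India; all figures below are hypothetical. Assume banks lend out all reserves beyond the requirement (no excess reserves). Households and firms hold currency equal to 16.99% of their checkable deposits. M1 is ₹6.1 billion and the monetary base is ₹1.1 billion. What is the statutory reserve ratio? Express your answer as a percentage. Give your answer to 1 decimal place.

Using m = M/MB = 6.1/1.1 ≈ 5.545455. Since m = (1 + c)/(c + rr + e), the denominator satisfies c + rr + e = (1 + c)/m = (1 + 0.1699) / 5.545455 ≈ 0.210966.
With c = 0.1699 and e = 0, the statutory reserve ratio is 0.210966 − 0.1699 − 0 = 0.041066.

4.1%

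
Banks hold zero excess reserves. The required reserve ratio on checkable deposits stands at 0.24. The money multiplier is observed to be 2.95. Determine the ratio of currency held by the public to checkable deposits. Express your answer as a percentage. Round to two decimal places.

14.97%

Using m = 2.95. From m = (1 + c)/(c + rr + e), rearranging gives 1 + c = m·(c + rr + e), so c·(1 − m) = m·(rr + e) − 1.
Hence c = [m·(rr + e) − 1]/(1 − m) = [2.95 × (0.24 + 0) − 1] / (1 − 2.95) ≈ 0.149744.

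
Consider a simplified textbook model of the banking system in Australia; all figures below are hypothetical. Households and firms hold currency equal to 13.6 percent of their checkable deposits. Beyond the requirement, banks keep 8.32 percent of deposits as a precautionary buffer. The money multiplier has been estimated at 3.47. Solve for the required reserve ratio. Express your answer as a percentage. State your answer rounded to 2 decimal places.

Using m = 3.47. Since m = (1 + c)/(c + rr + e), the denominator satisfies c + rr + e = (1 + c)/m = (1 + 0.136) / 3.47 ≈ 0.327378.
With c = 0.136 and e = 0.0832, the required reserve ratio is 0.327378 − 0.136 − 0.0832 = 0.108178.

10.82%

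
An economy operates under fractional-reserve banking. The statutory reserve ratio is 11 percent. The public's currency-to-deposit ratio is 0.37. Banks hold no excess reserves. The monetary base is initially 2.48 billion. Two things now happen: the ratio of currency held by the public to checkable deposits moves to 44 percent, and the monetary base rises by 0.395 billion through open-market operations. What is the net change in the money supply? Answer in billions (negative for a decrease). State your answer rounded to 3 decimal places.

0.449 billion

Before: m₁ = (1 + 0.37) / (0.11 + 0.37) ≈ 2.85417, MB₁ = 2.48, so M₁ = 2.85417 × 2.48 ≈ 7.0783 billion.
After: m₂ = (1 + 0.44) / (0.11 + 0.44) ≈ 2.61818, MB₂ = 2.48 + 0.395 = 2.875, so M₂ = 2.61818 × 2.875 ≈ 7.5273 billion.
ΔM = M₂ − M₁ = 7.5273 − 7.0783 = 0.449 billion.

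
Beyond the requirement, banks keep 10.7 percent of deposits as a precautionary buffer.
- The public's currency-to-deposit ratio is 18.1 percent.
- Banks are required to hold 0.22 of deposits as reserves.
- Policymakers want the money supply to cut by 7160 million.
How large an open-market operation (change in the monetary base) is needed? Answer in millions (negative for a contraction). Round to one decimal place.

-3079.8 million

The money multiplier is m = (1 + c) / (rr + e + c) = (1 + 0.181) / (0.22 + 0.107 + 0.181) ≈ 2.324803.
ΔMB = ΔM / m = (−7160) / 2.324803 ≈ -3079.8309 million.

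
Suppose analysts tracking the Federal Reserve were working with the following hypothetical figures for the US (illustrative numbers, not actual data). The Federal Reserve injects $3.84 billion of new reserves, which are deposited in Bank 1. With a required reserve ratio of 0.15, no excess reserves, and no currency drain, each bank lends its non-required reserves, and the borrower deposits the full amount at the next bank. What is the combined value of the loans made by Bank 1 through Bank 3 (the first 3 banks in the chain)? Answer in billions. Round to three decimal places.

Bank i lends (1 − rr)^i of the original deposit: Bank 1 lends 3.84·0.8500 = 3.2640, Bank 2 lends 3.84·0.8500² = 2.7744, and so on.
Summing a geometric series: total = 3.84·[0.8500·(1 − 0.8500^3) / (1 − 0.8500)] ≈ 8.3966 billion.

$8.397 billion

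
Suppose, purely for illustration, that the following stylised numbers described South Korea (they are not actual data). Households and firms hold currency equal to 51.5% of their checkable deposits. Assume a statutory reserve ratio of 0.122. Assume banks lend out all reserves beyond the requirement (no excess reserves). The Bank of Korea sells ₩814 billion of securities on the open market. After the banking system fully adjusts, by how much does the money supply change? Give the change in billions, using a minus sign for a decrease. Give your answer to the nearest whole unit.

-1936 billion

The money multiplier is m = (1 + c) / (rr + c) = (1 + 0.515) / (0.122 + 0.515) ≈ 2.3783.
The sale removes 814 billion of base, so ΔM = m × ΔMB = 2.3783 × (−814) = -1935.9362 billion.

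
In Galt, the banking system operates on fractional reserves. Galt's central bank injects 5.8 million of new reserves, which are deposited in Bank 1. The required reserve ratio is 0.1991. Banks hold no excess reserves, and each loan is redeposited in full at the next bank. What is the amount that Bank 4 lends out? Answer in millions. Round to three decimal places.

Each bank lends a fraction (1 − rr) = 0.8009 of the deposit it receives, so Bank 4 receives 5.8·0.8009^3 and lends 5.8·0.8009^4 ≈ 2.3864 million.

2.386 million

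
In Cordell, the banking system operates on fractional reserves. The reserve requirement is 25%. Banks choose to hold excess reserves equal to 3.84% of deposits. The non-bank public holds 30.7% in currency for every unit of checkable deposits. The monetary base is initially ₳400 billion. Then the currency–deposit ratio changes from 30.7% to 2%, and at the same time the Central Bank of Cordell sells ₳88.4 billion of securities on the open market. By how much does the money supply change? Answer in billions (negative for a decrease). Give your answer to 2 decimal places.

Before: m₁ = (1 + 0.307) / (0.25 + 0.0384 + 0.307) ≈ 2.195163, MB₁ = 400, so M₁ = 2.195163 × 400 = 878.0652 billion.
After: m₂ = (1 + 0.02) / (0.25 + 0.0384 + 0.02) ≈ 3.307393, MB₂ = 400 − 88.4 = 311.6, so M₂ = 3.307393 × 311.6 ≈ 1030.5837 billion.
ΔM = M₂ − M₁ = 1030.5837 − 878.0652 = 152.5185 billion.

₳152.52 billion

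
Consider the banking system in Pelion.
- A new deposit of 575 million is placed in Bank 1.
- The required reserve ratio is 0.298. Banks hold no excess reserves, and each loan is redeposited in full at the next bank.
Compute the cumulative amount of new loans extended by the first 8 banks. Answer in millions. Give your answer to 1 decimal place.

1274.6 million

Bank i lends (1 − rr)^i of the original deposit: Bank 1 lends 575·0.7020 = 403.6500, Bank 2 lends 575·0.7020² = 283.3623, and so on.
Summing a geometric series: total = 575·[0.7020·(1 − 0.7020^8) / (1 − 0.7020)] ≈ 1274.6415 million.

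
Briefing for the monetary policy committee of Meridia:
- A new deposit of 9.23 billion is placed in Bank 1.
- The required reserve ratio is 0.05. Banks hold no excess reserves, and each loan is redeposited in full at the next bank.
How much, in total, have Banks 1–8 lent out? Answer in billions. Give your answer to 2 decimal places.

Bank i lends (1 − rr)^i of the original deposit: Bank 1 lends 9.23·0.9500 = 8.7685, Bank 2 lends 9.23·0.9500² ≈ 8.3301, and so on.
Summing a geometric series: total = 9.23·[0.9500·(1 − 0.9500^8) / (1 − 0.9500)] ≈ 59.0260 billion.

59.03 billion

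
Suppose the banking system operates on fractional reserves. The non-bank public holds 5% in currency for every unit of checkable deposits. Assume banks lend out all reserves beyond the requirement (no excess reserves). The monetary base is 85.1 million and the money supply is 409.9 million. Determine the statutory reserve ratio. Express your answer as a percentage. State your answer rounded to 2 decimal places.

Using m = M/MB = 409.9/85.1 ≈ 4.816686. Since m = (1 + c)/(c + rr + e), the denominator satisfies c + rr + e = (1 + c)/m = (1 + 0.05) / 4.816686 ≈ 0.217992.
With c = 0.05 and e = 0, the statutory reserve ratio is 0.217992 − 0.05 − 0 = 0.167992.

16.80%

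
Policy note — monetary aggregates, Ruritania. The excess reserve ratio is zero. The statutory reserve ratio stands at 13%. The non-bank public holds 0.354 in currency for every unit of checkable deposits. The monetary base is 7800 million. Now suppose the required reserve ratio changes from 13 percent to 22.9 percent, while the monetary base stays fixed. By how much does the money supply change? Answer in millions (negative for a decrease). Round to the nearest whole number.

Initially m₁ = (1 + 0.354) / (0.13 + 0.354) ≈ 2.79752, so M₁ = 2.79752 × 7800 = 21820.656 million.
After the change m₂ = (1 + 0.354) / (0.229 + 0.354) ≈ 2.32247, so M₂ = 2.32247 × 7800 = 18115.266 million.
ΔM = M₂ − M₁ = 18115.266 − 21820.656 = -3705.39 million.

-3705 million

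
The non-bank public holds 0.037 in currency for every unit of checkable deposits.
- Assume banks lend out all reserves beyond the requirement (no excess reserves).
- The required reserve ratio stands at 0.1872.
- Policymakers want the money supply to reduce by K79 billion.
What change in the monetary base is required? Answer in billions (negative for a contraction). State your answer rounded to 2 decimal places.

The money multiplier is m = (1 + c) / (rr + c) = (1 + 0.037) / (0.1872 + 0.037) ≈ 4.62533.
ΔMB = ΔM / m = (−79) / 4.62533 ≈ -17.0799 billion.

-17.08 billion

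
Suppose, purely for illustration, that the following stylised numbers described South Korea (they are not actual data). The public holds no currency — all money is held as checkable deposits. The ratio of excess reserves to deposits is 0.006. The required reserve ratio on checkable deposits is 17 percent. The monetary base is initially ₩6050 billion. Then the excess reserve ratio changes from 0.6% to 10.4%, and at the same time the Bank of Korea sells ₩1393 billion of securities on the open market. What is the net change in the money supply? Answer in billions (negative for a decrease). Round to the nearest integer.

-17379 billion

Before: m₁ = 1 / (0.17 + 0.006) ≈ 5.68182, MB₁ = 6050, so M₁ = 5.68182 × 6050 = 34375.011 billion.
After: m₂ = 1 / (0.17 + 0.104) ≈ 3.64964, MB₂ = 6050 − 1393 = 4657, so M₂ = 3.64964 × 4657 ≈ 16996.3735 billion.
ΔM = M₂ − M₁ = 16996.3735 − 34375.011 = -17378.6375 billion.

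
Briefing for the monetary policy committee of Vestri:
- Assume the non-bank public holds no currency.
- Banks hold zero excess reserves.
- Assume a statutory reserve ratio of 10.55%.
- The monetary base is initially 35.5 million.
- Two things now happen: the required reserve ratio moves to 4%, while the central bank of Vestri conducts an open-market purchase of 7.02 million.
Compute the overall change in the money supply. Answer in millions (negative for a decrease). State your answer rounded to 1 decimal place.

Before: m₁ = 1 / (0.1055) ≈ 9.4787, MB₁ = 35.5, so M₁ = 9.4787 × 35.5 ≈ 336.4939 million.
After: m₂ = 1 / (0.04) = 25, MB₂ = 35.5 + 7.02 = 42.52, so M₂ = 25 × 42.52 = 1063 million.
ΔM = M₂ − M₁ = 1063 − 336.4939 = 726.5061 million.

726.5 million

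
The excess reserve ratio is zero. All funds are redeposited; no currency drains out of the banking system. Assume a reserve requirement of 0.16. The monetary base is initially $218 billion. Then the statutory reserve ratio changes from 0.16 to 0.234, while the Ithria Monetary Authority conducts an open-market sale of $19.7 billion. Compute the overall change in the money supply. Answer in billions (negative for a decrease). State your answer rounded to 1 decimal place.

Before: m₁ = 1 / (0.16) = 6.25, MB₁ = 218, so M₁ = 6.25 × 218 = 1362.5 billion.
After: m₂ = 1 / (0.234) ≈ 4.27350, MB₂ = 218 − 19.7 = 198.3, so M₂ = 4.27350 × 198.3 ≈ 847.4351 billion.
ΔM = M₂ − M₁ = 847.4351 − 1362.5 = -515.0649 billion.

-515.1 billion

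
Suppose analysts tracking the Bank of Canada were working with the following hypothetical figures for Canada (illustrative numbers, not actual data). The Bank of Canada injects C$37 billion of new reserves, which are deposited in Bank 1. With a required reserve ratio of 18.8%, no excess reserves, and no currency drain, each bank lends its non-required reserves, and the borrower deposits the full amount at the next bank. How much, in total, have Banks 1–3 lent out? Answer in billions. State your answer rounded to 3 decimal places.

C$74.249 billion

Bank i lends (1 − rr)^i of the original deposit: Bank 1 lends 37·0.8120 = 30.0440, Bank 2 lends 37·0.8120² ≈ 24.3957, and so on.
Summing a geometric series: total = 37·[0.8120·(1 − 0.8120^3) / (1 − 0.8120)] ≈ 74.2491 billion.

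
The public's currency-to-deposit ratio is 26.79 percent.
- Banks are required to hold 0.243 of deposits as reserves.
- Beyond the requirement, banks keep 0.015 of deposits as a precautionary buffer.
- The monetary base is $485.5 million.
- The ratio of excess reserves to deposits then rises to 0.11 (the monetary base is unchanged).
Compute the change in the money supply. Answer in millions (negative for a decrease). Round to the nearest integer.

Initially m₁ = (1 + 0.2679) / (0.243 + 0.015 + 0.2679) ≈ 2.4109, so M₁ = 2.4109 × 485.5 ≈ 1170.4919 million.
After the change m₂ = (1 + 0.2679) / (0.243 + 0.11 + 0.2679) ≈ 2.0420, so M₂ = 2.0420 × 485.5 = 991.391 million.
ΔM = M₂ − M₁ = 991.391 − 1170.4919 = -179.1009 million.

-179 million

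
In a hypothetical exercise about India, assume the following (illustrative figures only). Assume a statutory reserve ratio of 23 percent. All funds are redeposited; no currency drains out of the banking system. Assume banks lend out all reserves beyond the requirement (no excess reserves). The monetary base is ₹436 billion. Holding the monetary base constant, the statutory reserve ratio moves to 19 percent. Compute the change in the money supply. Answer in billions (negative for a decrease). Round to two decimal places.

Initially m₁ = 1 / (0.23) ≈ 4.347826, so M₁ = 4.347826 × 436 ≈ 1895.6521 billion.
After the change m₂ = 1 / (0.19) ≈ 5.263158, so M₂ = 5.263158 × 436 ≈ 2294.7369 billion.
ΔM = M₂ − M₁ = 2294.7369 − 1895.6521 = 399.0848 billion.

₹399.08 billion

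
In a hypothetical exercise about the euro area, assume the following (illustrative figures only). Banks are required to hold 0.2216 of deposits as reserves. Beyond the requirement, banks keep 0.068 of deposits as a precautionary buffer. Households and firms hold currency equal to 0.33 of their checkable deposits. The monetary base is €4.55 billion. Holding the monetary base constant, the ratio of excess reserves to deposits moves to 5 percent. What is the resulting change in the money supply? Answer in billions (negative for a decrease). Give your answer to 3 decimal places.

Initially m₁ = (1 + 0.33) / (0.2216 + 0.068 + 0.33) ≈ 2.14655, so M₁ = 2.14655 × 4.55 ≈ 9.7668 billion.
After the change m₂ = (1 + 0.33) / (0.2216 + 0.05 + 0.33) ≈ 2.21077, so M₂ = 2.21077 × 4.55 ≈ 10.059 billion.
ΔM = M₂ − M₁ = 10.059 − 9.7668 = 0.2922 billion.

€0.292 billion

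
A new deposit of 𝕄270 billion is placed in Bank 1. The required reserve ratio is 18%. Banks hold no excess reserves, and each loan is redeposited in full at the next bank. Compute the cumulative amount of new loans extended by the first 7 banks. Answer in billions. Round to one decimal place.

Bank i lends (1 − rr)^i of the original deposit: Bank 1 lends 270·0.8200 = 221.4000, Bank 2 lends 270·0.8200² = 181.5480, and so on.
Summing a geometric series: total = 270·[0.8200·(1 − 0.8200^7) / (1 − 0.8200)] ≈ 923.3789 billion.

𝕄923.4 billion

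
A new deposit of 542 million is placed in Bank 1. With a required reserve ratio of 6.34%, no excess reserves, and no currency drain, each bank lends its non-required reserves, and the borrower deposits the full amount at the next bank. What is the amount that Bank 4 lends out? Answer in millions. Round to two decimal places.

Each bank lends a fraction (1 − rr) = 0.9366 of the deposit it receives, so Bank 4 receives 542·0.9366^3 and lends 542·0.9366^4 ≈ 417.0767 million.

417.08 million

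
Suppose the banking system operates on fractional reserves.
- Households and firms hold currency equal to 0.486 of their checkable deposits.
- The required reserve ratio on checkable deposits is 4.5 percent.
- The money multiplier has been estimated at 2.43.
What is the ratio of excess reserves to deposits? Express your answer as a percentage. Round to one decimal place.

Using m = 2.43. Since m = (1 + c)/(c + rr + e), the denominator satisfies c + rr + e = (1 + c)/m = (1 + 0.486) / 2.43 ≈ 0.611523.
With c = 0.486 and rr = 0.045, the ratio of excess reserves to deposits is 0.611523 − 0.486 − 0.045 = 0.080523.

8.1%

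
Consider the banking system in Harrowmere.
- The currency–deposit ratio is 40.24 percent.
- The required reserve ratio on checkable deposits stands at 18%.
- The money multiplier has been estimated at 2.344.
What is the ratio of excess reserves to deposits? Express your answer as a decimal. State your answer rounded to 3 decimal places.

0.016

Using m = 2.344. Since m = (1 + c)/(c + rr + e), the denominator satisfies c + rr + e = (1 + c)/m = (1 + 0.4024) / 2.344 ≈ 0.598294.
With c = 0.4024 and rr = 0.18, the ratio of excess reserves to deposits is 0.598294 − 0.4024 − 0.18 = 0.015894.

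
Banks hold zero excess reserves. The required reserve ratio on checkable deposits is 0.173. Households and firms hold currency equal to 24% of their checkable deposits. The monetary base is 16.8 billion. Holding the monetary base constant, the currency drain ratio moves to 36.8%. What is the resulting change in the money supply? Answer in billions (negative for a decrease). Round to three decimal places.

-7.959 billion

Initially m₁ = (1 + 0.24) / (0.173 + 0.24) ≈ 3.002421, so M₁ = 3.002421 × 16.8 ≈ 50.4407 billion.
After the change m₂ = (1 + 0.368) / (0.173 + 0.368) ≈ 2.528651, so M₂ = 2.528651 × 16.8 ≈ 42.4813 billion.
ΔM = M₂ − M₁ = 42.4813 − 50.4407 = -7.9594 billion.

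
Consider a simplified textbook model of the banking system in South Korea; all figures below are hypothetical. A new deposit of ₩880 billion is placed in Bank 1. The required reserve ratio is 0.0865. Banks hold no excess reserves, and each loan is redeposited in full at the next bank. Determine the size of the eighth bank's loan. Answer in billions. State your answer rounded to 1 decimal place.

₩426.7 billion

Each bank lends a fraction (1 − rr) = 0.9135 of the deposit it receives, so Bank 8 receives 880·0.9135^7 and lends 880·0.9135^8 ≈ 426.7279 billion.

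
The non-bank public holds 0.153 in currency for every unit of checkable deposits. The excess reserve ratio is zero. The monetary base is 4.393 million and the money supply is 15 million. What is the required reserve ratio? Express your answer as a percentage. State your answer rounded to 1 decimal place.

Using m = M/MB = 15/4.393 ≈ 3.414523. Since m = (1 + c)/(c + rr + e), the denominator satisfies c + rr + e = (1 + c)/m = (1 + 0.153) / 3.414523 ≈ 0.337675.
With c = 0.153 and e = 0, the required reserve ratio is 0.337675 − 0.153 − 0 = 0.184675.

18.5%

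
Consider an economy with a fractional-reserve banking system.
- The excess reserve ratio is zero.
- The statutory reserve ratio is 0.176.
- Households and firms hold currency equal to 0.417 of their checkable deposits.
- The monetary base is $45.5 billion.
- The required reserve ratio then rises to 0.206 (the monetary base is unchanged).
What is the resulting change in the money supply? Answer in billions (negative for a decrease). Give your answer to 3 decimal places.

-5.236 billion

Initially m₁ = (1 + 0.417) / (0.176 + 0.417) ≈ 2.389545, so M₁ = 2.389545 × 45.5 ≈ 108.7243 billion.
After the change m₂ = (1 + 0.417) / (0.206 + 0.417) ≈ 2.274478, so M₂ = 2.274478 × 45.5 ≈ 103.4887 billion.
ΔM = M₂ − M₁ = 103.4887 − 108.7243 = -5.2356 billion.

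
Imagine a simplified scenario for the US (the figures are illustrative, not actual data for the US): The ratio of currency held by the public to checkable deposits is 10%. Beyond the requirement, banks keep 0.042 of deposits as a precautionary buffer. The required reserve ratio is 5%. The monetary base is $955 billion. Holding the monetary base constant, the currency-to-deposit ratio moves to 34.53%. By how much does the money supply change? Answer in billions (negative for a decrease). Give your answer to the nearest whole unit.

Initially m₁ = (1 + 0.1) / (0.05 + 0.042 + 0.1) ≈ 5.7292, so M₁ = 5.7292 × 955 = 5471.386 billion.
After the change m₂ = (1 + 0.3453) / (0.05 + 0.042 + 0.3453) ≈ 3.0764, so M₂ = 3.0764 × 955 = 2937.962 billion.
ΔM = M₂ − M₁ = 2937.962 − 5471.386 = -2533.424 billion.

-2533 billion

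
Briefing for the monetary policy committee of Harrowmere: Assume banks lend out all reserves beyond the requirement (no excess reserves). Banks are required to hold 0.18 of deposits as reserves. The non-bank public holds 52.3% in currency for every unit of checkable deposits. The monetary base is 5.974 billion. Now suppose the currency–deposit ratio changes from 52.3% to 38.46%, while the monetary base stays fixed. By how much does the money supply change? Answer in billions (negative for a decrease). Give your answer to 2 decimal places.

1.71 billion

Initially m₁ = (1 + 0.523) / (0.18 + 0.523) ≈ 2.1664, so M₁ = 2.1664 × 5.974 ≈ 12.9421 billion.
After the change m₂ = (1 + 0.3846) / (0.18 + 0.3846) ≈ 2.4524, so M₂ = 2.4524 × 5.974 ≈ 14.6506 billion.
ΔM = M₂ − M₁ = 14.6506 − 12.9421 = 1.7085 billion.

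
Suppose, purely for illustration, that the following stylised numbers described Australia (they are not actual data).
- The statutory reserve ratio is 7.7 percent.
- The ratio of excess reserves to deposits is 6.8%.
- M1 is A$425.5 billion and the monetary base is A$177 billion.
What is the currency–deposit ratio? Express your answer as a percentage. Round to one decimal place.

46.4%

Using m = M/MB = 425.5/177 ≈ 2.403955. From m = (1 + c)/(c + rr + e), rearranging gives 1 + c = m·(c + rr + e), so c·(1 − m) = m·(rr + e) − 1.
Hence c = [m·(rr + e) − 1]/(1 − m) = [2.403955 × (0.077 + 0.068) − 1] / (1 − 2.403955) ≈ 0.463994.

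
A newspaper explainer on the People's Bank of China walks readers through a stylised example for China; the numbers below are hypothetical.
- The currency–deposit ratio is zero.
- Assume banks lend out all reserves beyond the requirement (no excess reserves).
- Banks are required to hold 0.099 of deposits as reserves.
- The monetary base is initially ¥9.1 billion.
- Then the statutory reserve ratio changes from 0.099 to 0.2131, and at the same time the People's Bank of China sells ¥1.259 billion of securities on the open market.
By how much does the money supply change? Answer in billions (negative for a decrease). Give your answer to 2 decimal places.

Before: m₁ = 1 / (0.099) ≈ 10.1010, MB₁ = 9.1, so M₁ = 10.1010 × 9.1 = 91.9191 billion.
After: m₂ = 1 / (0.2131) ≈ 4.6926, MB₂ = 9.1 − 1.259 = 7.841, so M₂ = 4.6926 × 7.841 ≈ 36.7947 billion.
ΔM = M₂ − M₁ = 36.7947 − 91.9191 = -55.1244 billion.

-55.12 billion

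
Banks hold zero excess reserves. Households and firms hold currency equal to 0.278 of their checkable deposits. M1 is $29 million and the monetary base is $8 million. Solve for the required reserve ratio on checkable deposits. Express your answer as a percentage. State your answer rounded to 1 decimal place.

Using m = M/MB = 29/8 = 3.625000. Since m = (1 + c)/(c + rr + e), the denominator satisfies c + rr + e = (1 + c)/m = (1 + 0.278) / 3.625000 ≈ 0.352552.
With c = 0.278 and e = 0, the required reserve ratio on checkable deposits is 0.352552 − 0.278 − 0 = 0.074552.

7.5%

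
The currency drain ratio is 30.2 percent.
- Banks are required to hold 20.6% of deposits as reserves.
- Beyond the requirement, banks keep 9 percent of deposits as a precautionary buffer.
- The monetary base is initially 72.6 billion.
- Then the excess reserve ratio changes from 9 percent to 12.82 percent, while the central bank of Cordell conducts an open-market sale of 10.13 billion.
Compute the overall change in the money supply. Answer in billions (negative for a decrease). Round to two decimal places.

Before: m₁ = (1 + 0.302) / (0.206 + 0.09 + 0.302) ≈ 2.17726, MB₁ = 72.6, so M₁ = 2.17726 × 72.6 ≈ 158.0691 billion.
After: m₂ = (1 + 0.302) / (0.206 + 0.1282 + 0.302) ≈ 2.04653, MB₂ = 72.6 − 10.13 = 62.47, so M₂ = 2.04653 × 62.47 ≈ 127.8467 billion.
ΔM = M₂ − M₁ = 127.8467 − 158.0691 = -30.2224 billion.

-30.22 billion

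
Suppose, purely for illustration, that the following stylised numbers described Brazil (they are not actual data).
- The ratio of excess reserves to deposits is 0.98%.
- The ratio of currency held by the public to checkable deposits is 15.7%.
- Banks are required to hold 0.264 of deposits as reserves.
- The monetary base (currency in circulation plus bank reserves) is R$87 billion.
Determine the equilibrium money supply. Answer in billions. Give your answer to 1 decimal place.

The money multiplier is m = (1 + c) / (rr + e + c) = (1 + 0.157) / (0.264 + 0.0098 + 0.157) ≈ 2.6857.
So M = m × MB = 2.6857 × 87 = 233.6559 billion.

R$233.7 billion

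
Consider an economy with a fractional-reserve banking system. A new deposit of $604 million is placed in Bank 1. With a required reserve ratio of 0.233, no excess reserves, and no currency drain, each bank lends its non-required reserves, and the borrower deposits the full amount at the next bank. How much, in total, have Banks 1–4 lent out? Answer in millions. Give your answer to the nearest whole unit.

Bank i lends (1 − rr)^i of the original deposit: Bank 1 lends 604·0.7670 = 463.2680, Bank 2 lends 604·0.7670² ≈ 355.3266, and so on.
Summing a geometric series: total = 604·[0.7670·(1 − 0.7670^4) / (1 − 0.7670)] ≈ 1300.1647 million.

$1300 million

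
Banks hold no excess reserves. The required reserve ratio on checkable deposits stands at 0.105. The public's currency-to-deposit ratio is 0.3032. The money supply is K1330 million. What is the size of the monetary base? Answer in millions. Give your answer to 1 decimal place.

The money multiplier is m = (1 + c) / (rr + c) = (1 + 0.3032) / (0.105 + 0.3032) ≈ 3.192553.
MB = M / m = 1330 / 3.192553 ≈ 416.5945 million.

K416.6 million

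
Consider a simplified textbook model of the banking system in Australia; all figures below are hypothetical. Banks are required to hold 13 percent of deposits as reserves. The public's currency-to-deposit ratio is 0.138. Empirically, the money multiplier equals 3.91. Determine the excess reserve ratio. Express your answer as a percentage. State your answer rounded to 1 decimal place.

Using m = 3.91. Since m = (1 + c)/(c + rr + e), the denominator satisfies c + rr + e = (1 + c)/m = (1 + 0.138) / 3.91 ≈ 0.291049.
With c = 0.138 and rr = 0.13, the excess reserve ratio is 0.291049 − 0.138 − 0.13 = 0.023049.

2.3%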